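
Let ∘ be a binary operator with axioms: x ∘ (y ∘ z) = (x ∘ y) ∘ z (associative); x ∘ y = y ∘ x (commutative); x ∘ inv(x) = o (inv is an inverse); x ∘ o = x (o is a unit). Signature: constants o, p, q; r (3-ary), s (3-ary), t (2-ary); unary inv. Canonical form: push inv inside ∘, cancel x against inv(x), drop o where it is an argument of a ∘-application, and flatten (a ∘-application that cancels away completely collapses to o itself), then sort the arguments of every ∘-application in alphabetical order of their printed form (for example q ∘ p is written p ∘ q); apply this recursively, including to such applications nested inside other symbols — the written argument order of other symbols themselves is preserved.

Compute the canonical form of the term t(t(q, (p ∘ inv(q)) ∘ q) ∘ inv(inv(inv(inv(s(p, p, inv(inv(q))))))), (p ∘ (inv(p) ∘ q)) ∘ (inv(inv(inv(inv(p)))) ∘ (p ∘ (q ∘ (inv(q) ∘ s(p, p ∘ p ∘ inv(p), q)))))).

Answer: t(s(p, p, q) ∘ t(q, p), p ∘ p ∘ q ∘ s(p, p, q))

Derivation:
Focus inside:  (p ∘ (inv(p) ∘ q)) ∘ (inv(inv(inv(inv(p)))) ∘ (p ∘ (q ∘ (inv(q) ∘ s(p, p ∘ p ∘ inv(p), q)))))
Push inv inside:  distribute inv over ∘ and collapse double inv
Collect:  p ∘ p ∘ q ∘ s(p, p, q)
Reassemble:  t(s(p, p, q) ∘ t(q, p), p ∘ p ∘ q ∘ s(p, p, q))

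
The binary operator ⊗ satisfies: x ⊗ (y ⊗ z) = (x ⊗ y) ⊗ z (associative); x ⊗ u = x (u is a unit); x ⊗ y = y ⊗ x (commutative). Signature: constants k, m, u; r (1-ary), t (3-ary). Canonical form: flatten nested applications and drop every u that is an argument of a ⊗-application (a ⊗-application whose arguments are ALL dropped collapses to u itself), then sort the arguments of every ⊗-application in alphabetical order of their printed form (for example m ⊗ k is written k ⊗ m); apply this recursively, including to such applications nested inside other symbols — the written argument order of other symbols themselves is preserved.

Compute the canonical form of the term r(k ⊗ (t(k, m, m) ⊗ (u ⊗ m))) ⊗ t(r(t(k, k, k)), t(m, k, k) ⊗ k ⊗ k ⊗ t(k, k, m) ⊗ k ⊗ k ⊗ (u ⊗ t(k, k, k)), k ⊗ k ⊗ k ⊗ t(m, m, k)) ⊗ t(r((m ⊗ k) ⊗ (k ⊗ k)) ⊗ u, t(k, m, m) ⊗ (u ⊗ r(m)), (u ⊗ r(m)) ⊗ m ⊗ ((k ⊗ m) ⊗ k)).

Canonicalize subterm:  r(k ⊗ (t(k, m, m) ⊗ (u ⊗ m)))  →  r(k ⊗ m ⊗ t(k, m, m))
Inside:  t(r(t(k, k, k)), t(m, k, k) ⊗ k ⊗ k ⊗ t(k, k, m) ⊗ k ⊗ k ⊗ (u ⊗ t(k, k, k)), k ⊗ k ⊗ k ⊗ t(m, m, k))  →  t(r(t(k, k, k)), k ⊗ k ⊗ k ⊗ k ⊗ t(k, k, k) ⊗ t(k, k, m) ⊗ t(m, k, k), k ⊗ k ⊗ k ⊗ t(m, m, k))
Simplify inside:  t(r((m ⊗ k) ⊗ (k ⊗ k)) ⊗ u, t(k, m, m) ⊗ (u ⊗ r(m)), (u ⊗ r(m)) ⊗ m ⊗ ((k ⊗ m) ⊗ k))  →  t(r(k ⊗ k ⊗ k ⊗ m), r(m) ⊗ t(k, m, m), k ⊗ k ⊗ m ⊗ m ⊗ r(m))
Sort arguments:  r(k ⊗ m ⊗ t(k, m, m)) ⊗ t(r(k ⊗ k ⊗ k ⊗ m), r(m) ⊗ t(k, m, m), k ⊗ k ⊗ m ⊗ m ⊗ r(m)) ⊗ t(r(t(k, k, k)), k ⊗ k ⊗ k ⊗ k ⊗ t(k, k, k) ⊗ t(k, k, m) ⊗ t(m, k, k), k ⊗ k ⊗ k ⊗ t(m, m, k))

Answer: r(k ⊗ m ⊗ t(k, m, m)) ⊗ t(r(k ⊗ k ⊗ k ⊗ m), r(m) ⊗ t(k, m, m), k ⊗ k ⊗ m ⊗ m ⊗ r(m)) ⊗ t(r(t(k, k, k)), k ⊗ k ⊗ k ⊗ k ⊗ t(k, k, k) ⊗ t(k, k, m) ⊗ t(m, k, k), k ⊗ k ⊗ k ⊗ t(m, m, k))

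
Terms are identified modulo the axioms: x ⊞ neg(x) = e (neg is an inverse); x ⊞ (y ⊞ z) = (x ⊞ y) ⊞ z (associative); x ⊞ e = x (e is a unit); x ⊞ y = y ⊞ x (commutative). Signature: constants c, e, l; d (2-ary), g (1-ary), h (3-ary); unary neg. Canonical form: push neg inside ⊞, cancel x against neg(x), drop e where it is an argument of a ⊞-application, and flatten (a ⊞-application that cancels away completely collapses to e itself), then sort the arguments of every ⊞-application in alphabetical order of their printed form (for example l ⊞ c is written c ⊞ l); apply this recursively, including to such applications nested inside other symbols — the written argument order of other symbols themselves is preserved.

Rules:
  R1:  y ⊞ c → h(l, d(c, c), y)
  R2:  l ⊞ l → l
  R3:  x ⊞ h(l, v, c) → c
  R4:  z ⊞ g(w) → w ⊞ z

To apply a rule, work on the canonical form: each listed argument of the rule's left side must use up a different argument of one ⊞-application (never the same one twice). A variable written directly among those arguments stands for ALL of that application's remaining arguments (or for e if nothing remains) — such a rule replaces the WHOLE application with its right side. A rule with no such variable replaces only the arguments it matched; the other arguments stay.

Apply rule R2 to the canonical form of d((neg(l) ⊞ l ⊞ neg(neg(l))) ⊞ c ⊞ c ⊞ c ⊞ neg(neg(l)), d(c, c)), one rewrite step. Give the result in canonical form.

Answer: d(c ⊞ c ⊞ c ⊞ l, d(c, c))

Derivation:
Canonical form:  d(c ⊞ c ⊞ c ⊞ l ⊞ l, d(c, c))
Apply R2:  consuming l, l
Result:  d(c ⊞ c ⊞ c ⊞ l, d(c, c))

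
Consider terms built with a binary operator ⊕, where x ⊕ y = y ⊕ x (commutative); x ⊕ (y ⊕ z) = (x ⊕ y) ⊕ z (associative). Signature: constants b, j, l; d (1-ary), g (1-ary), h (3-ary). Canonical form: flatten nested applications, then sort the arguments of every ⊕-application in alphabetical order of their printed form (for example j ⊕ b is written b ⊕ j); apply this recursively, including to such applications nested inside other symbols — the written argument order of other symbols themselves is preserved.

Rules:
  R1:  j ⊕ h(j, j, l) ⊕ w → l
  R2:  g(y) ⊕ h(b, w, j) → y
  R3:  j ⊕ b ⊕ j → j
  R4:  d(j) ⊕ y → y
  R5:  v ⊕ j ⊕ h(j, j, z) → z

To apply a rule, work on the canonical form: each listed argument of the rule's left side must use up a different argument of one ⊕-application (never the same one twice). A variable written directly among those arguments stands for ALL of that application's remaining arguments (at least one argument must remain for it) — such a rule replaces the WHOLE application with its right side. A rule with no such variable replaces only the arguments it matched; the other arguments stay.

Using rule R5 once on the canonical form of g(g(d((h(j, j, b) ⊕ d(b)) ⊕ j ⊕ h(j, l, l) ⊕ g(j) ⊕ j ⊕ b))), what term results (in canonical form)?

Answer: g(g(d(b)))

Derivation:
Canonical form:  g(g(d(b ⊕ d(b) ⊕ g(j) ⊕ h(j, j, b) ⊕ h(j, l, l) ⊕ j ⊕ j)))
Match R5:  consume h(j, j, b), j;  v := b ⊕ d(b) ⊕ g(j) ⊕ h(j, l, l) ⊕ j, z := b
The variable takes the whole remainder — replace the entire application.
Result:  g(g(d(b)))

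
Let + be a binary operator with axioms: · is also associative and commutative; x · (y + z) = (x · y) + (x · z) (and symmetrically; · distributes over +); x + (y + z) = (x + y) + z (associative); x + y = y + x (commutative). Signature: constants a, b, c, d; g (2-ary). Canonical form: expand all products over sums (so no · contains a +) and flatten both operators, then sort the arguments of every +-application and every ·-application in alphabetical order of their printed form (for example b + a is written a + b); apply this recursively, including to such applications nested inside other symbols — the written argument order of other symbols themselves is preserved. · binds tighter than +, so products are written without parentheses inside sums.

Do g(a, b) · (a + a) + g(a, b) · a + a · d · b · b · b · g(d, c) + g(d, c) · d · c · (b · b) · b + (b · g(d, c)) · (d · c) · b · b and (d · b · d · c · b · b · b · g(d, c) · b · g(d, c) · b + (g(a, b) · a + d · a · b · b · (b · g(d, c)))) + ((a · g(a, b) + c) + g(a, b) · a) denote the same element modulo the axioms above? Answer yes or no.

Left:  g(a, b) · (a + a) + g(a, b) · a + a · d · b · b · b · g(d, c) + g(d, c) · d · c · (b · b) · b + (b · g(d, c)) · (d · c) · b · b
  Expand:  a · g(a, b) + a · g(a, b) + a · g(a, b) + a · b · b · b · d · g(d, c) + b · b · b · c · d · g(d, c) + b · b · b · c · d · g(d, c)
  Sort:  a · b · b · b · d · g(d, c) + a · g(a, b) + a · g(a, b) + a · g(a, b) + b · b · b · c · d · g(d, c) + b · b · b · c · d · g(d, c)
Right:  (d · b · d · c · b · b · b · g(d, c) · b · g(d, c) · b + (g(a, b) · a + d · a · b · b · (b · g(d, c)))) + ((a · g(a, b) + c) + g(a, b) · a)
  Flatten:  b · b · b · b · b · b · c · d · d · g(d, c) · g(d, c) + a · g(a, b) + a · b · b · b · d · g(d, c) + a · g(a, b) + c + a · g(a, b)
  Sort:  a · b · b · b · d · g(d, c) + a · g(a, b) + a · g(a, b) + a · g(a, b) + b · b · b · b · b · b · c · d · d · g(d, c) · g(d, c) + c

Answer: no — a · b · b · b · d · g(d, c) + a · g(a, b) + a · g(a, b) + a · g(a, b) + b · b · b · c · d · g(d, c) + b · b · b · c · d · g(d, c) vs a · b · b · b · d · g(d, c) + a · g(a, b) + a · g(a, b) + a · g(a, b) + b · b · b · b · b · b · c · d · d · g(d, c) · g(d, c) + c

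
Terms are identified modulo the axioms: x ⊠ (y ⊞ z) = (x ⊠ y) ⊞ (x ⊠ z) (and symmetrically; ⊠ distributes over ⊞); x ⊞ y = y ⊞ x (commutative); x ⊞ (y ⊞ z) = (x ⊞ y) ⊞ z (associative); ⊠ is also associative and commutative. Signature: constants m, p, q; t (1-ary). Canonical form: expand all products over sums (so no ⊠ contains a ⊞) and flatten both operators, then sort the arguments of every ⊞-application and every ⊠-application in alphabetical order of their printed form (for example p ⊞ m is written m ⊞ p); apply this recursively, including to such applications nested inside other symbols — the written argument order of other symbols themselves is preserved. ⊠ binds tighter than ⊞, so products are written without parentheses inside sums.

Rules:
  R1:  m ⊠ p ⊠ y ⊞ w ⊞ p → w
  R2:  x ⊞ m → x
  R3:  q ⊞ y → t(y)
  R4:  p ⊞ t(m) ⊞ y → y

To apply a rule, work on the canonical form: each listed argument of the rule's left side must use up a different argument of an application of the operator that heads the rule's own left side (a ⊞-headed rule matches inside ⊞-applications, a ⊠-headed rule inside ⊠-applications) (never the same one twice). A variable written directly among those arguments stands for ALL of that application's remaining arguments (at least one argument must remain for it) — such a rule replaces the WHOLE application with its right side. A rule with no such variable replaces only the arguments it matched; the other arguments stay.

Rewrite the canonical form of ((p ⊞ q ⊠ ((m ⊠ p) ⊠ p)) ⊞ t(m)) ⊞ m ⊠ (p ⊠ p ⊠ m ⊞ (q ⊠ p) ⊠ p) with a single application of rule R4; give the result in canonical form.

Answer: m ⊠ m ⊠ p ⊠ p ⊞ m ⊠ p ⊠ p ⊠ q ⊞ m ⊠ p ⊠ p ⊠ q

Derivation:
Canonical form:  m ⊠ m ⊠ p ⊠ p ⊞ m ⊠ p ⊠ p ⊠ q ⊞ m ⊠ p ⊠ p ⊠ q ⊞ p ⊞ t(m)
Match R4:  consume p, t(m);  y := m ⊠ m ⊠ p ⊠ p ⊞ m ⊠ p ⊠ p ⊠ q ⊞ m ⊠ p ⊠ p ⊠ q
The extension variable absorbs all remaining arguments, so the whole application is rewritten.
New term:  m ⊠ m ⊠ p ⊠ p ⊞ m ⊠ p ⊠ p ⊠ q ⊞ m ⊠ p ⊠ p ⊠ q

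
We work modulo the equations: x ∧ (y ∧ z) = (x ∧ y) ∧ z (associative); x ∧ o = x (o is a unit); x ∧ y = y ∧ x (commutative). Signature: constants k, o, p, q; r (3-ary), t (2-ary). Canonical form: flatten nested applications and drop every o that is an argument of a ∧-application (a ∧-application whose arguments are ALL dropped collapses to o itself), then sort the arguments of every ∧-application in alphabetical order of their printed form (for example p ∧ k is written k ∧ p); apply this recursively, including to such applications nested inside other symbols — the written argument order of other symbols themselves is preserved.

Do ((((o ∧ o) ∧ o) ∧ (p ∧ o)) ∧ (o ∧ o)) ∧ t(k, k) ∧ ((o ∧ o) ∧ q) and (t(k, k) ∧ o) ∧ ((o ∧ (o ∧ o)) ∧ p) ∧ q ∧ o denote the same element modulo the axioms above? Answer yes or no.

Left:  ((((o ∧ o) ∧ o) ∧ (p ∧ o)) ∧ (o ∧ o)) ∧ t(k, k) ∧ ((o ∧ o) ∧ q)
  Merge nested applications:  o ∧ o ∧ o ∧ p ∧ o ∧ o ∧ o ∧ t(k, k) ∧ o ∧ o ∧ q
  Units out:  drop o (×8)
  Sort:  p ∧ q ∧ t(k, k)
Right:  (t(k, k) ∧ o) ∧ ((o ∧ (o ∧ o)) ∧ p) ∧ q ∧ o
  Merge nested applications:  t(k, k) ∧ o ∧ o ∧ o ∧ o ∧ p ∧ q ∧ o
  Unit:  drop o (×5)
  Sort arguments:  p ∧ q ∧ t(k, k)

Answer: yes — both canonical forms are p ∧ q ∧ t(k, k)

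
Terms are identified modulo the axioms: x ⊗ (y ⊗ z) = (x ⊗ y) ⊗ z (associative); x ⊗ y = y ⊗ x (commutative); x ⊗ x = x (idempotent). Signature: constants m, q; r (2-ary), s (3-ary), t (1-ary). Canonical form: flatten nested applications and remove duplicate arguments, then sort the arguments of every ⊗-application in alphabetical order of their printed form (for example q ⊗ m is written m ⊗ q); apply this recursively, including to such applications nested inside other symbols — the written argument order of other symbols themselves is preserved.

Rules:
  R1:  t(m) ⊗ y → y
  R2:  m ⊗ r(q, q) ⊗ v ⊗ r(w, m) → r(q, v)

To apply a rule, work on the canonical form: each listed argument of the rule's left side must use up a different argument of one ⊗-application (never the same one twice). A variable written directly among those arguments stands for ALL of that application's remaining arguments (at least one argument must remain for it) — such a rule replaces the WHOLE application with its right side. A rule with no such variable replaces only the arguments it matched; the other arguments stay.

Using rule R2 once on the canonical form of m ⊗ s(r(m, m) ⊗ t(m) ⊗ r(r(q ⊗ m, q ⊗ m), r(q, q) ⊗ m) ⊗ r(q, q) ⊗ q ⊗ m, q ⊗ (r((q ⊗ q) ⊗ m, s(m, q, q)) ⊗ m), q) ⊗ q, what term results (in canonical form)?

Canonical form:  m ⊗ q ⊗ s(m ⊗ q ⊗ r(m, m) ⊗ r(q, q) ⊗ r(r(m ⊗ q, m ⊗ q), m ⊗ r(q, q)) ⊗ t(m), m ⊗ q ⊗ r(m ⊗ q, s(m, q, q)), q)
Match R2:  consume m, r(m, m), r(q, q);  v := q ⊗ r(r(m ⊗ q, m ⊗ q), m ⊗ r(q, q)) ⊗ t(m), w := m
The extension variable absorbs all remaining arguments, so the whole application is rewritten.
New term:  m ⊗ q ⊗ s(r(q, q ⊗ r(r(m ⊗ q, m ⊗ q), m ⊗ r(q, q)) ⊗ t(m)), m ⊗ q ⊗ r(m ⊗ q, s(m, q, q)), q)

Answer: m ⊗ q ⊗ s(r(q, q ⊗ r(r(m ⊗ q, m ⊗ q), m ⊗ r(q, q)) ⊗ t(m)), m ⊗ q ⊗ r(m ⊗ q, s(m, q, q)), q)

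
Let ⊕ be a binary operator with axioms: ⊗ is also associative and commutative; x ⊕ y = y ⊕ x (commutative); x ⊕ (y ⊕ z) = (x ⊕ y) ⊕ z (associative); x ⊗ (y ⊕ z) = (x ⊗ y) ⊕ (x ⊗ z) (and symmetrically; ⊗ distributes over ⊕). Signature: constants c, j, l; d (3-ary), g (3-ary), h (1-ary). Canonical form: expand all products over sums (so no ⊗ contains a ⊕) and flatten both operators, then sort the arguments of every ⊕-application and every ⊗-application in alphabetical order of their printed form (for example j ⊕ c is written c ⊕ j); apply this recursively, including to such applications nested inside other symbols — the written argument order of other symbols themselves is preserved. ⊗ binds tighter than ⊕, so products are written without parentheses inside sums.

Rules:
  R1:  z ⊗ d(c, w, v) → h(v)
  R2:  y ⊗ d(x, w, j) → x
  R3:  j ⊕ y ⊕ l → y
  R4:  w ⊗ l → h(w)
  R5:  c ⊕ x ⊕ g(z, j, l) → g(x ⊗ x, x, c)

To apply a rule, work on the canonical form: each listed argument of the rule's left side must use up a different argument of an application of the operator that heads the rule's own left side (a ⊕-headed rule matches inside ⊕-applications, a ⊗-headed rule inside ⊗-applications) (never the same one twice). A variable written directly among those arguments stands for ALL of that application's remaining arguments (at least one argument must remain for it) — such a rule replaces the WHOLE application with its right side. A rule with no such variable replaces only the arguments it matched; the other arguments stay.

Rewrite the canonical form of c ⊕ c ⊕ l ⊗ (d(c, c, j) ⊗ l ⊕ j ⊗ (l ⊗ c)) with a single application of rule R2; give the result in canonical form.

Canonical form:  c ⊕ c ⊕ c ⊗ j ⊗ l ⊗ l ⊕ d(c, c, j) ⊗ l ⊗ l
Match R2:  consume d(c, c, j);  w := c, x := c, y := l ⊗ l
The variable takes the whole remainder — replace the entire application.
Giving:  c ⊕ c ⊕ c ⊕ c ⊗ j ⊗ l ⊗ l

Answer: c ⊕ c ⊕ c ⊕ c ⊗ j ⊗ l ⊗ l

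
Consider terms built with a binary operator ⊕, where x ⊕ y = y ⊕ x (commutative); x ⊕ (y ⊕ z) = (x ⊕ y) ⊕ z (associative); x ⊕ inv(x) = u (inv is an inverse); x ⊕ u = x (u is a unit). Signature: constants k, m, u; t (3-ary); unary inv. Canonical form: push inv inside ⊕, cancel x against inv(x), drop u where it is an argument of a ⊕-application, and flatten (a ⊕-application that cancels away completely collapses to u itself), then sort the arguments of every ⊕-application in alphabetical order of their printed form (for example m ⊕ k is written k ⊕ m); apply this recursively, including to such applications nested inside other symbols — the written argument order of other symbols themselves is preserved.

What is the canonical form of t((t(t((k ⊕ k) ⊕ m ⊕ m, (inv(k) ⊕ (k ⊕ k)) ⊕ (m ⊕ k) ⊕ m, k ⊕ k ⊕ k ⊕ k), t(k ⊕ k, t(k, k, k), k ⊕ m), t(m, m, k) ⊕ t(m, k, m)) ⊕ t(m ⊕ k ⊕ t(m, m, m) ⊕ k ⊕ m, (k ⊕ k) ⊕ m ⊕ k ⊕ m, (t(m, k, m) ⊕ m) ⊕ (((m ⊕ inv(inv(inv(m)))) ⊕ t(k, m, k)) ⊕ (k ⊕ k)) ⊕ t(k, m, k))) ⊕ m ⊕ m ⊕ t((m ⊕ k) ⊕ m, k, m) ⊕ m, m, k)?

Answer: t(m ⊕ m ⊕ m ⊕ t(k ⊕ k ⊕ m ⊕ m ⊕ t(m, m, m), k ⊕ k ⊕ k ⊕ m ⊕ m, k ⊕ k ⊕ m ⊕ t(k, m, k) ⊕ t(k, m, k) ⊕ t(m, k, m)) ⊕ t(k ⊕ m ⊕ m, k, m) ⊕ t(t(k ⊕ k ⊕ m ⊕ m, k ⊕ k ⊕ m ⊕ m, k ⊕ k ⊕ k ⊕ k), t(k ⊕ k, t(k, k, k), k ⊕ m), t(m, k, m) ⊕ t(m, m, k)), m, k)

Derivation:
Work inside:  (t(t((k ⊕ k) ⊕ m ⊕ m, (inv(k) ⊕ (k ⊕ k)) ⊕ (m ⊕ k) ⊕ m, k ⊕ k ⊕ k ⊕ k), t(k ⊕ k, t(k, k, k), k ⊕ m), t(m, m, k) ⊕ t(m, k, m)) ⊕ t(m ⊕ k ⊕ t(m, m, m) ⊕ k ⊕ m, (k ⊕ k) ⊕ m ⊕ k ⊕ m, (t(m, k, m) ⊕ m) ⊕ (((m ⊕ inv(inv(inv(m)))) ⊕ t(k, m, k)) ⊕ (k ⊕ k)) ⊕ t(k, m, k))) ⊕ m ⊕ m ⊕ t((m ⊕ k) ⊕ m, k, m) ⊕ m
Push inv inside:  distribute inv over ⊕ and collapse double inv
Combine occurrences:  t(t(k ⊕ k ⊕ m ⊕ m, k ⊕ k ⊕ m ⊕ m, k ⊕ k ⊕ k ⊕ k), t(k ⊕ k, t(k, k, k), k ⊕ m), t(m, k, m) ⊕ t(m, m, k)) ⊕ t(k ⊕ k ⊕ m ⊕ m ⊕ t(m, m, m), k ⊕ k ⊕ k ⊕ m ⊕ m, k ⊕ k ⊕ m ⊕ t(k, m, k) ⊕ t(k, m, k) ⊕ t(m, k, m)) ⊕ m ⊕ m ⊕ m ⊕ t(k ⊕ m ⊕ m, k, m)
Order the arguments:  m ⊕ m ⊕ m ⊕ t(k ⊕ k ⊕ m ⊕ m ⊕ t(m, m, m), k ⊕ k ⊕ k ⊕ m ⊕ m, k ⊕ k ⊕ m ⊕ t(k, m, k) ⊕ t(k, m, k) ⊕ t(m, k, m)) ⊕ t(k ⊕ m ⊕ m, k, m) ⊕ t(t(k ⊕ k ⊕ m ⊕ m, k ⊕ k ⊕ m ⊕ m, k ⊕ k ⊕ k ⊕ k), t(k ⊕ k, t(k, k, k), k ⊕ m), t(m, k, m) ⊕ t(m, m, k))
Put back:  t(m ⊕ m ⊕ m ⊕ t(k ⊕ k ⊕ m ⊕ m ⊕ t(m, m, m), k ⊕ k ⊕ k ⊕ m ⊕ m, k ⊕ k ⊕ m ⊕ t(k, m, k) ⊕ t(k, m, k) ⊕ t(m, k, m)) ⊕ t(k ⊕ m ⊕ m, k, m) ⊕ t(t(k ⊕ k ⊕ m ⊕ m, k ⊕ k ⊕ m ⊕ m, k ⊕ k ⊕ k ⊕ k), t(k ⊕ k, t(k, k, k), k ⊕ m), t(m, k, m) ⊕ t(m, m, k)), m, k)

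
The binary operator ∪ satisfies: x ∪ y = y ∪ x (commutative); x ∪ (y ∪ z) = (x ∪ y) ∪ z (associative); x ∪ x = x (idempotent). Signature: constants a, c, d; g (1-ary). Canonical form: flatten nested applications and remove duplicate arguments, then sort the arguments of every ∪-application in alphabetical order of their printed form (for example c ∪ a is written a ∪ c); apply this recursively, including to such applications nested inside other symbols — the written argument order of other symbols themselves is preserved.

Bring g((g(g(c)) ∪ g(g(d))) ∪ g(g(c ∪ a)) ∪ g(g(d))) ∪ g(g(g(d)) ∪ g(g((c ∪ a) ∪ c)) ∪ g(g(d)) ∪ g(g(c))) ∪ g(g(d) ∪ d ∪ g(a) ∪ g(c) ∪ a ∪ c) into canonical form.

Answer: g(a ∪ c ∪ d ∪ g(a) ∪ g(c) ∪ g(d)) ∪ g(g(g(a ∪ c)) ∪ g(g(c)) ∪ g(g(d)))

Derivation:
Simplify inside:  g((g(g(c)) ∪ g(g(d))) ∪ g(g(c ∪ a)) ∪ g(g(d)))  →  g(g(g(a ∪ c)) ∪ g(g(c)) ∪ g(g(d)))
Inside:  g(g(g(d)) ∪ g(g((c ∪ a) ∪ c)) ∪ g(g(d)) ∪ g(g(c)))  →  g(g(g(a ∪ c)) ∪ g(g(c)) ∪ g(g(d)))
Canonicalize subterm:  g(g(d) ∪ d ∪ g(a) ∪ g(c) ∪ a ∪ c)  →  g(a ∪ c ∪ d ∪ g(a) ∪ g(c) ∪ g(d))
Idempotence:  drop duplicate g(g(g(a ∪ c)) ∪ g(g(c)) ∪ g(g(d)))
Order the arguments:  g(a ∪ c ∪ d ∪ g(a) ∪ g(c) ∪ g(d)) ∪ g(g(g(a ∪ c)) ∪ g(g(c)) ∪ g(g(d)))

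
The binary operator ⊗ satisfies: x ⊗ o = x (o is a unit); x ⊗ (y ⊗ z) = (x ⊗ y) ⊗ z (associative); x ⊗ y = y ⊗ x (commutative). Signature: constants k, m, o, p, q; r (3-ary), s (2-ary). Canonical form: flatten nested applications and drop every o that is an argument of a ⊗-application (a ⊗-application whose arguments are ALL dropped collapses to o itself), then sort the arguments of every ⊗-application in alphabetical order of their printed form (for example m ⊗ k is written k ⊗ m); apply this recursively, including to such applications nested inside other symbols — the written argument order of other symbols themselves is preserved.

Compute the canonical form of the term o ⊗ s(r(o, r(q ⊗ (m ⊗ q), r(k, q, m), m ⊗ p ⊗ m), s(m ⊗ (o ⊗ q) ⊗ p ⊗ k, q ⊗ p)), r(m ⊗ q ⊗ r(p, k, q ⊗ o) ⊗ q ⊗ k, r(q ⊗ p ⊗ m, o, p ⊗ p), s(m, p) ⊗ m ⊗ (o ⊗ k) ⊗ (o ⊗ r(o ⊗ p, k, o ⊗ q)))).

Simplify inside:  s(r(o, r(q ⊗ (m ⊗ q), r(k, q, m), m ⊗ p ⊗ m), s(m ⊗ (o ⊗ q) ⊗ p ⊗ k, q ⊗ p)), r(m ⊗ q ⊗ r(p, k, q ⊗ o) ⊗ q ⊗ k, r(q ⊗ p ⊗ m, o, p ⊗ p), s(m, p) ⊗ m ⊗ (o ⊗ k) ⊗ (o ⊗ r(o ⊗ p, k, o ⊗ q))))  →  s(r(o, r(m ⊗ q ⊗ q, r(k, q, m), m ⊗ m ⊗ p), s(k ⊗ m ⊗ p ⊗ q, p ⊗ q)), r(k ⊗ m ⊗ q ⊗ q ⊗ r(p, k, q), r(m ⊗ p ⊗ q, o, p ⊗ p), k ⊗ m ⊗ r(p, k, q) ⊗ s(m, p)))
Unit:  drop o
Sort:  s(r(o, r(m ⊗ q ⊗ q, r(k, q, m), m ⊗ m ⊗ p), s(k ⊗ m ⊗ p ⊗ q, p ⊗ q)), r(k ⊗ m ⊗ q ⊗ q ⊗ r(p, k, q), r(m ⊗ p ⊗ q, o, p ⊗ p), k ⊗ m ⊗ r(p, k, q) ⊗ s(m, p)))

Answer: s(r(o, r(m ⊗ q ⊗ q, r(k, q, m), m ⊗ m ⊗ p), s(k ⊗ m ⊗ p ⊗ q, p ⊗ q)), r(k ⊗ m ⊗ q ⊗ q ⊗ r(p, k, q), r(m ⊗ p ⊗ q, o, p ⊗ p), k ⊗ m ⊗ r(p, k, q) ⊗ s(m, p)))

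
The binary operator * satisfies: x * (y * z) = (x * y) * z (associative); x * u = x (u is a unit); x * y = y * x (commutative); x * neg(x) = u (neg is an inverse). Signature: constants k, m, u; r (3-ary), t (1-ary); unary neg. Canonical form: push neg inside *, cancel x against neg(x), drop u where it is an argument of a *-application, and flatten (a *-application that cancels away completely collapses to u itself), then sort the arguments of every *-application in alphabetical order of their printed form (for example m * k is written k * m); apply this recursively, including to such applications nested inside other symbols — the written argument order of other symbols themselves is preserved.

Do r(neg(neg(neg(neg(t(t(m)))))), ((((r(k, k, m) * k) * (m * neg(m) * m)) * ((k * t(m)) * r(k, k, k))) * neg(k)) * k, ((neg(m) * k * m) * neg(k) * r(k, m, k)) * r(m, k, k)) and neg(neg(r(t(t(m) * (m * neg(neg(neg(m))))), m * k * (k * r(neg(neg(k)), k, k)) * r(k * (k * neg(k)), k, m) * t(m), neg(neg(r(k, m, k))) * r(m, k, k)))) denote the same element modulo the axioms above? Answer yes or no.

Left:  r(neg(neg(neg(neg(t(t(m)))))), ((((r(k, k, m) * k) * (m * neg(m) * m)) * ((k * t(m)) * r(k, k, k))) * neg(k)) * k, ((neg(m) * k * m) * neg(k) * r(k, m, k)) * r(m, k, k))
  Descend into:  ((((r(k, k, m) * k) * (m * neg(m) * m)) * ((k * t(m)) * r(k, k, k))) * neg(k)) * k
  Collect terms:  r(k, k, m) * k * k * m * t(m) * r(k, k, k)
  Sort arguments:  k * k * m * r(k, k, k) * r(k, k, m) * t(m)
  Reassemble:  r(t(t(m)), k * k * m * r(k, k, k) * r(k, k, m) * t(m), r(k, m, k) * r(m, k, k))
Right:  neg(neg(r(t(t(m) * (m * neg(neg(neg(m))))), m * k * (k * r(neg(neg(k)), k, k)) * r(k * (k * neg(k)), k, m) * t(m), neg(neg(r(k, m, k))) * r(m, k, k))))
  Push neg inside:  distribute neg over * and collapse double neg
  Collect terms:  r(t(t(m)), k * k * m * r(k, k, k) * r(k, k, m) * t(m), r(k, m, k) * r(m, k, k))

Answer: yes — both canonical forms are r(t(t(m)), k * k * m * r(k, k, k) * r(k, k, m) * t(m), r(k, m, k) * r(m, k, k))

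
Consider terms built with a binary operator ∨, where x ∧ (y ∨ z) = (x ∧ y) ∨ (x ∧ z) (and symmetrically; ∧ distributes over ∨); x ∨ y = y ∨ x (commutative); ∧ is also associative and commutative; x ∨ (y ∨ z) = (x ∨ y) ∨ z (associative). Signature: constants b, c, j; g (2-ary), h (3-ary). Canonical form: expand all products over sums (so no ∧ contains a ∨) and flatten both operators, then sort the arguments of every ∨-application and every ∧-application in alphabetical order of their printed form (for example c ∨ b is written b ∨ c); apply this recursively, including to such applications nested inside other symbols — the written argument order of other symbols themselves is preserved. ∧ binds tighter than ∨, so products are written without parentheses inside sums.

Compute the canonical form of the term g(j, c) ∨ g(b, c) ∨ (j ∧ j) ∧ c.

Flatten:  g(j, c) ∨ g(b, c) ∨ c ∧ j ∧ j
Sort:  c ∧ j ∧ j ∨ g(b, c) ∨ g(j, c)

Answer: c ∧ j ∧ j ∨ g(b, c) ∨ g(j, c)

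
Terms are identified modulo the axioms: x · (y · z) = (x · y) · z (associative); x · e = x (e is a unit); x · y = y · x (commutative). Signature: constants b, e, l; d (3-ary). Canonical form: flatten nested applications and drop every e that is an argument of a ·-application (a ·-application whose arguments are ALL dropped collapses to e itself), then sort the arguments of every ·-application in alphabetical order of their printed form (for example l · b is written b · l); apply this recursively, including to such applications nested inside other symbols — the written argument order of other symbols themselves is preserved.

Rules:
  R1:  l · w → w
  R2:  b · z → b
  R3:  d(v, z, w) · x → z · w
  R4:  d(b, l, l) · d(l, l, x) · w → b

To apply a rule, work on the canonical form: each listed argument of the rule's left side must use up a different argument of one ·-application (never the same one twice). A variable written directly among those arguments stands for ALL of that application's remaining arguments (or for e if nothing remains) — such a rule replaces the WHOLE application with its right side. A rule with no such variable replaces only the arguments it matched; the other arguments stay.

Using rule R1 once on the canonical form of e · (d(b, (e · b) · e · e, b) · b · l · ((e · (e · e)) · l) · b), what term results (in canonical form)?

Answer: b · b · d(b, b, b) · l

Derivation:
Canonical form:  b · b · d(b, b, b) · l · l
Apply R1:  consuming l;  w := b · b · d(b, b, b) · l
The variable takes the whole remainder — replace the entire application.
Giving:  b · b · d(b, b, b) · l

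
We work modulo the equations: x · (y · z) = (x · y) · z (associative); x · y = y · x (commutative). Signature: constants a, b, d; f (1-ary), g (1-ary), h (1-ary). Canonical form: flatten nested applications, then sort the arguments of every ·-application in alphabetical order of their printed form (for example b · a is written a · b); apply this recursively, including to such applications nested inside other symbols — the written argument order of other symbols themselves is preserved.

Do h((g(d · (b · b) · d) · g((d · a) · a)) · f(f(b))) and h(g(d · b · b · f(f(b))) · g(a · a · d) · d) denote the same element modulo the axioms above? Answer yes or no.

Left:  h((g(d · (b · b) · d) · g((d · a) · a)) · f(f(b)))
  Descend into:  (g(d · (b · b) · d) · g((d · a) · a)) · f(f(b))
  Un-nest:  g(d · (b · b) · d) · g((d · a) · a) · f(f(b))
  Simplify inside:  g(d · (b · b) · d)  →  g(b · b · d · d)
  Simplify inside:  g((d · a) · a)  →  g(a · a · d)
  Sort arguments:  f(f(b)) · g(a · a · d) · g(b · b · d · d)
  Put back:  h(f(f(b)) · g(a · a · d) · g(b · b · d · d))
Right:  h(g(d · b · b · f(f(b))) · g(a · a · d) · d)
  Work inside:  g(d · b · b · f(f(b))) · g(a · a · d) · d
  Canonicalize subterm:  g(d · b · b · f(f(b)))  →  g(b · b · d · f(f(b)))
  Order the arguments:  d · g(a · a · d) · g(b · b · d · f(f(b)))
  Rebuild:  h(d · g(a · a · d) · g(b · b · d · f(f(b))))

Answer: no — h(f(f(b)) · g(a · a · d) · g(b · b · d · d)) vs h(d · g(a · a · d) · g(b · b · d · f(f(b))))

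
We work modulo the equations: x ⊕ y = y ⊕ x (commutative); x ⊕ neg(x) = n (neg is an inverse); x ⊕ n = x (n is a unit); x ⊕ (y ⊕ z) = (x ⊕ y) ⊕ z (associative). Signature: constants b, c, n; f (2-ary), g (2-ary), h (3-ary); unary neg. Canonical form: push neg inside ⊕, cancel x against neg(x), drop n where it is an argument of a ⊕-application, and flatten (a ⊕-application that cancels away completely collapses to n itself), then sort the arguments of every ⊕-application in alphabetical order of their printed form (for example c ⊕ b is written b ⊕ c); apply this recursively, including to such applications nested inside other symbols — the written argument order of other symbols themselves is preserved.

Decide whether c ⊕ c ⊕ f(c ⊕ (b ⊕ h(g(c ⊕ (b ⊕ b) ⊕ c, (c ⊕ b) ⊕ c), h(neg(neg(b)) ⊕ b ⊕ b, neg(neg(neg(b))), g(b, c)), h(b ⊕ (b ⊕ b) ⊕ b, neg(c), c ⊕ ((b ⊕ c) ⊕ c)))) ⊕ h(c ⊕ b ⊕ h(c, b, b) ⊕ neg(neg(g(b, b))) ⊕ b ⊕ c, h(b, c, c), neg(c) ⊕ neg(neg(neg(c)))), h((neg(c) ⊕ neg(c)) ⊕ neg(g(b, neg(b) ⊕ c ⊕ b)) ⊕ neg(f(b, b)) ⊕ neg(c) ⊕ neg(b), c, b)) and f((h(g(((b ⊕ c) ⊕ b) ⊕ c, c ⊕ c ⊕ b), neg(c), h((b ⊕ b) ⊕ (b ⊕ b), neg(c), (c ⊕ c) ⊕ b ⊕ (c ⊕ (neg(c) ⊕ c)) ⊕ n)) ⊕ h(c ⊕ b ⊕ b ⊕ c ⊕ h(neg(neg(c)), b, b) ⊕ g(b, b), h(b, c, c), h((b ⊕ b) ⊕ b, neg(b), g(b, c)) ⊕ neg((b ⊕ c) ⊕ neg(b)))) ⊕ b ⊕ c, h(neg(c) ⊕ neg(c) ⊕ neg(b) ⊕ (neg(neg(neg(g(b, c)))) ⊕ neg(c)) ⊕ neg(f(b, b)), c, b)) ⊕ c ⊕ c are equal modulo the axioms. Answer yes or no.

Answer: no — c ⊕ c ⊕ f(b ⊕ c ⊕ h(b ⊕ b ⊕ c ⊕ c ⊕ g(b, b) ⊕ h(c, b, b), h(b, c, c), neg(c) ⊕ neg(c)) ⊕ h(g(b ⊕ b ⊕ c ⊕ c, b ⊕ c ⊕ c), h(b ⊕ b ⊕ b, neg(b), g(b, c)), h(b ⊕ b ⊕ b ⊕ b, neg(c), b ⊕ c ⊕ c ⊕ c)), h(neg(b) ⊕ neg(c) ⊕ neg(c) ⊕ neg(c) ⊕ neg(f(b, b)) ⊕ neg(g(b, c)), c, b)) vs c ⊕ c ⊕ f(b ⊕ c ⊕ h(b ⊕ b ⊕ c ⊕ c ⊕ g(b, b) ⊕ h(c, b, b), h(b, c, c), h(b ⊕ b ⊕ b, neg(b), g(b, c)) ⊕ neg(c)) ⊕ h(g(b ⊕ b ⊕ c ⊕ c, b ⊕ c ⊕ c), neg(c), h(b ⊕ b ⊕ b ⊕ b, neg(c), b ⊕ c ⊕ c ⊕ c)), h(neg(b) ⊕ neg(c) ⊕ neg(c) ⊕ neg(c) ⊕ neg(f(b, b)) ⊕ neg(g(b, c)), c, b))

Derivation:
Left:  c ⊕ c ⊕ f(c ⊕ (b ⊕ h(g(c ⊕ (b ⊕ b) ⊕ c, (c ⊕ b) ⊕ c), h(neg(neg(b)) ⊕ b ⊕ b, neg(neg(neg(b))), g(b, c)), h(b ⊕ (b ⊕ b) ⊕ b, neg(c), c ⊕ ((b ⊕ c) ⊕ c)))) ⊕ h(c ⊕ b ⊕ h(c, b, b) ⊕ neg(neg(g(b, b))) ⊕ b ⊕ c, h(b, c, c), neg(c) ⊕ neg(neg(neg(c)))), h((neg(c) ⊕ neg(c)) ⊕ neg(g(b, neg(b) ⊕ c ⊕ b)) ⊕ neg(f(b, b)) ⊕ neg(c) ⊕ neg(b), c, b))
  Push neg inside:  distribute neg over ⊕ and collapse double neg
  Collect terms:  c ⊕ c ⊕ f(b ⊕ c ⊕ h(b ⊕ b ⊕ c ⊕ c ⊕ g(b, b) ⊕ h(c, b, b), h(b, c, c), neg(c) ⊕ neg(c)) ⊕ h(g(b ⊕ b ⊕ c ⊕ c, b ⊕ c ⊕ c), h(b ⊕ b ⊕ b, neg(b), g(b, c)), h(b ⊕ b ⊕ b ⊕ b, neg(c), b ⊕ c ⊕ c ⊕ c)), h(neg(b) ⊕ neg(c) ⊕ neg(c) ⊕ neg(c) ⊕ neg(f(b, b)) ⊕ neg(g(b, c)), c, b))
Right:  f((h(g(((b ⊕ c) ⊕ b) ⊕ c, c ⊕ c ⊕ b), neg(c), h((b ⊕ b) ⊕ (b ⊕ b), neg(c), (c ⊕ c) ⊕ b ⊕ (c ⊕ (neg(c) ⊕ c)) ⊕ n)) ⊕ h(c ⊕ b ⊕ b ⊕ c ⊕ h(neg(neg(c)), b, b) ⊕ g(b, b), h(b, c, c), h((b ⊕ b) ⊕ b, neg(b), g(b, c)) ⊕ neg((b ⊕ c) ⊕ neg(b)))) ⊕ b ⊕ c, h(neg(c) ⊕ neg(c) ⊕ neg(b) ⊕ (neg(neg(neg(g(b, c)))) ⊕ neg(c)) ⊕ neg(f(b, b)), c, b)) ⊕ c ⊕ c
  Push neg inside:  distribute neg over ⊕ and collapse double neg
  Collect terms:  f(b ⊕ c ⊕ h(b ⊕ b ⊕ c ⊕ c ⊕ g(b, b) ⊕ h(c, b, b), h(b, c, c), h(b ⊕ b ⊕ b, neg(b), g(b, c)) ⊕ neg(c)) ⊕ h(g(b ⊕ b ⊕ c ⊕ c, b ⊕ c ⊕ c), neg(c), h(b ⊕ b ⊕ b ⊕ b, neg(c), b ⊕ c ⊕ c ⊕ c)), h(neg(b) ⊕ neg(c) ⊕ neg(c) ⊕ neg(c) ⊕ neg(f(b, b)) ⊕ neg(g(b, c)), c, b)) ⊕ c ⊕ c
  Sort arguments:  c ⊕ c ⊕ f(b ⊕ c ⊕ h(b ⊕ b ⊕ c ⊕ c ⊕ g(b, b) ⊕ h(c, b, b), h(b, c, c), h(b ⊕ b ⊕ b, neg(b), g(b, c)) ⊕ neg(c)) ⊕ h(g(b ⊕ b ⊕ c ⊕ c, b ⊕ c ⊕ c), neg(c), h(b ⊕ b ⊕ b ⊕ b, neg(c), b ⊕ c ⊕ c ⊕ c)), h(neg(b) ⊕ neg(c) ⊕ neg(c) ⊕ neg(c) ⊕ neg(f(b, b)) ⊕ neg(g(b, c)), c, b))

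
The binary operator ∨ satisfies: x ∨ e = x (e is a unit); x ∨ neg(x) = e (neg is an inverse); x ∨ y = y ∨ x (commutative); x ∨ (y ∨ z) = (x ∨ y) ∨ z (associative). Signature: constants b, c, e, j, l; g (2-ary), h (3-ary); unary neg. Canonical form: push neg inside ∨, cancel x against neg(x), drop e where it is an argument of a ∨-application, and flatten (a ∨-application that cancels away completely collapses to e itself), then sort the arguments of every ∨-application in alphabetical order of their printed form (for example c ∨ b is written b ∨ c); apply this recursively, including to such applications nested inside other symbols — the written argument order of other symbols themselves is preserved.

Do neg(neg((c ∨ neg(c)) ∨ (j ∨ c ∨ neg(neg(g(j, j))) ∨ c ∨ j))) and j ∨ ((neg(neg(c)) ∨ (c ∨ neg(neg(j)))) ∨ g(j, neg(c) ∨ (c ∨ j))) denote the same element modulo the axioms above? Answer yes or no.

Answer: yes — both canonical forms are c ∨ c ∨ g(j, j) ∨ j ∨ j

Derivation:
Left:  neg(neg((c ∨ neg(c)) ∨ (j ∨ c ∨ neg(neg(g(j, j))) ∨ c ∨ j)))
  Push neg inside:  distribute neg over ∨ and collapse double neg
  Collect terms:  c ∨ c ∨ j ∨ j ∨ g(j, j)
  Sort:  c ∨ c ∨ g(j, j) ∨ j ∨ j
Right:  j ∨ ((neg(neg(c)) ∨ (c ∨ neg(neg(j)))) ∨ g(j, neg(c) ∨ (c ∨ j)))
  Push neg inside:  distribute neg over ∨ and collapse double neg
  Collect terms:  j ∨ j ∨ c ∨ c ∨ g(j, j)
  Sort:  c ∨ c ∨ g(j, j) ∨ j ∨ j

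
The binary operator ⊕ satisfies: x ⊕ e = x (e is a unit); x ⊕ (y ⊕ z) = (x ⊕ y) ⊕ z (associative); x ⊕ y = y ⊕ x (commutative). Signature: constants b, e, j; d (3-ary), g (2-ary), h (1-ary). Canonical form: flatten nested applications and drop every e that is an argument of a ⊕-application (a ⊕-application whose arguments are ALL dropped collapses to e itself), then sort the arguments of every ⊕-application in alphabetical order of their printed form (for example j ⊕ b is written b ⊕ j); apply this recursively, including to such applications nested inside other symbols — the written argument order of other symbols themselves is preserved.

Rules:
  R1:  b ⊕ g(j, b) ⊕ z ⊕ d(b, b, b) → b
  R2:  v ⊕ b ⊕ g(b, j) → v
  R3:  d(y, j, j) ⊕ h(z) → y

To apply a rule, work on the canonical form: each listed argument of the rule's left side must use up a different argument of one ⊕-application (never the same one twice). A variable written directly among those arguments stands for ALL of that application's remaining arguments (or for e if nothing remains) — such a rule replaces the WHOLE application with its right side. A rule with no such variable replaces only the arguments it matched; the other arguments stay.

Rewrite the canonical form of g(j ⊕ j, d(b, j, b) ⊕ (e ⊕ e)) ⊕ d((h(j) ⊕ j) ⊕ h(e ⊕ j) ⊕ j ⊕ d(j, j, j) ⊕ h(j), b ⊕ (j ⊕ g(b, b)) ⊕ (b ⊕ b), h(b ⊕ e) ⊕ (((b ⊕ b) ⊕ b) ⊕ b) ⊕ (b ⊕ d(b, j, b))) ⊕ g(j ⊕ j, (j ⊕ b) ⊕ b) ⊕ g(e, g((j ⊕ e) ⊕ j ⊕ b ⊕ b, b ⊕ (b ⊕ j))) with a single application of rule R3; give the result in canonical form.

Answer: d(h(j) ⊕ h(j) ⊕ j ⊕ j ⊕ j, b ⊕ b ⊕ b ⊕ g(b, b) ⊕ j, b ⊕ b ⊕ b ⊕ b ⊕ b ⊕ d(b, j, b) ⊕ h(b)) ⊕ g(e, g(b ⊕ b ⊕ j ⊕ j, b ⊕ b ⊕ j)) ⊕ g(j ⊕ j, b ⊕ b ⊕ j) ⊕ g(j ⊕ j, d(b, j, b))

Derivation:
Canonical form:  d(d(j, j, j) ⊕ h(j) ⊕ h(j) ⊕ h(j) ⊕ j ⊕ j, b ⊕ b ⊕ b ⊕ g(b, b) ⊕ j, b ⊕ b ⊕ b ⊕ b ⊕ b ⊕ d(b, j, b) ⊕ h(b)) ⊕ g(e, g(b ⊕ b ⊕ j ⊕ j, b ⊕ b ⊕ j)) ⊕ g(j ⊕ j, b ⊕ b ⊕ j) ⊕ g(j ⊕ j, d(b, j, b))
Apply R3:  consuming d(j, j, j), h(j);  y := j, z := j
New term:  d(h(j) ⊕ h(j) ⊕ j ⊕ j ⊕ j, b ⊕ b ⊕ b ⊕ g(b, b) ⊕ j, b ⊕ b ⊕ b ⊕ b ⊕ b ⊕ d(b, j, b) ⊕ h(b)) ⊕ g(e, g(b ⊕ b ⊕ j ⊕ j, b ⊕ b ⊕ j)) ⊕ g(j ⊕ j, b ⊕ b ⊕ j) ⊕ g(j ⊕ j, d(b, j, b))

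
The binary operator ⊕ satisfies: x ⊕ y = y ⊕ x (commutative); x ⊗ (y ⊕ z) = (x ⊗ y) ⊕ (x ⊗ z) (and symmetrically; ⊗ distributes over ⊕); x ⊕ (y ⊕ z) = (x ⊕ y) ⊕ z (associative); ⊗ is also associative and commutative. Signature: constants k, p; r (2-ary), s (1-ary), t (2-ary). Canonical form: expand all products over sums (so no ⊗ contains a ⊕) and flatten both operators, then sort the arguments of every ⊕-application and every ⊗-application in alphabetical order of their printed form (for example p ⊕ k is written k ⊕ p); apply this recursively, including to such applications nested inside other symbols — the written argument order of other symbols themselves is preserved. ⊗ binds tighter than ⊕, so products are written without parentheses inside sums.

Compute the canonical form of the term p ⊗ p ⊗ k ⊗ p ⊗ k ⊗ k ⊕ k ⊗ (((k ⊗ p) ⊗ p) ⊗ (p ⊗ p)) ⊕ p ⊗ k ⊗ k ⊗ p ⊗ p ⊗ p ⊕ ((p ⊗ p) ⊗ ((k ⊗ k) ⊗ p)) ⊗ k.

Answer: k ⊗ k ⊗ k ⊗ p ⊗ p ⊗ p ⊕ k ⊗ k ⊗ k ⊗ p ⊗ p ⊗ p ⊕ k ⊗ k ⊗ p ⊗ p ⊗ p ⊗ p ⊕ k ⊗ k ⊗ p ⊗ p ⊗ p ⊗ p

Derivation:
Flatten:  k ⊗ k ⊗ k ⊗ p ⊗ p ⊗ p ⊕ k ⊗ k ⊗ p ⊗ p ⊗ p ⊗ p ⊕ k ⊗ k ⊗ p ⊗ p ⊗ p ⊗ p ⊕ k ⊗ k ⊗ k ⊗ p ⊗ p ⊗ p
Order the arguments:  k ⊗ k ⊗ k ⊗ p ⊗ p ⊗ p ⊕ k ⊗ k ⊗ k ⊗ p ⊗ p ⊗ p ⊕ k ⊗ k ⊗ p ⊗ p ⊗ p ⊗ p ⊕ k ⊗ k ⊗ p ⊗ p ⊗ p ⊗ p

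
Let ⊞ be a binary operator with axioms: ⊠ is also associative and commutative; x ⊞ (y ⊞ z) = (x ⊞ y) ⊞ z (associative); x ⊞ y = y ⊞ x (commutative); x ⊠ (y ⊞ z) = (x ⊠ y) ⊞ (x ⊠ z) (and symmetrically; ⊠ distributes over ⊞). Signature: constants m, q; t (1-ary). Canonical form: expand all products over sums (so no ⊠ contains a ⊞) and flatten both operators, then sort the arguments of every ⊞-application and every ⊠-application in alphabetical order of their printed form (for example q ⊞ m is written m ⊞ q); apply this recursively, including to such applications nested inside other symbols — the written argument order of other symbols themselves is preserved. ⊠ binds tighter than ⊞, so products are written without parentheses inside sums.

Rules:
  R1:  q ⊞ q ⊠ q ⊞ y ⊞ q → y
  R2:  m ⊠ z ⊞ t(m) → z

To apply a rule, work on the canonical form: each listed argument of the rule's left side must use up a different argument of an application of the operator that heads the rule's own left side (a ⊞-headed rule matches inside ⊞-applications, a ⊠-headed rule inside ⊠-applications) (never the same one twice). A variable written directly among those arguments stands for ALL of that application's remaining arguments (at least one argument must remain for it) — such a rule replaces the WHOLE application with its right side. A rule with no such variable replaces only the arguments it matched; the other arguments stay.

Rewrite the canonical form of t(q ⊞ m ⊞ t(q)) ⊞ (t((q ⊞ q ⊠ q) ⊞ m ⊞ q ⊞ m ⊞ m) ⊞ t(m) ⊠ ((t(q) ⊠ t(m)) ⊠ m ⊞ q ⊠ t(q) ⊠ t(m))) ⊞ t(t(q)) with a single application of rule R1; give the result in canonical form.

Canonical form:  m ⊠ t(m) ⊠ t(m) ⊠ t(q) ⊞ q ⊠ t(m) ⊠ t(m) ⊠ t(q) ⊞ t(m ⊞ m ⊞ m ⊞ q ⊞ q ⊞ q ⊠ q) ⊞ t(m ⊞ q ⊞ t(q)) ⊞ t(t(q))
R1 matches:  uses q, q, q ⊠ q;  y := m ⊞ m ⊞ m
Every leftover argument binds to the variable; the entire application is replaced.
New term:  m ⊠ t(m) ⊠ t(m) ⊠ t(q) ⊞ q ⊠ t(m) ⊠ t(m) ⊠ t(q) ⊞ t(m ⊞ m ⊞ m) ⊞ t(m ⊞ q ⊞ t(q)) ⊞ t(t(q))

Answer: m ⊠ t(m) ⊠ t(m) ⊠ t(q) ⊞ q ⊠ t(m) ⊠ t(m) ⊠ t(q) ⊞ t(m ⊞ m ⊞ m) ⊞ t(m ⊞ q ⊞ t(q)) ⊞ t(t(q))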